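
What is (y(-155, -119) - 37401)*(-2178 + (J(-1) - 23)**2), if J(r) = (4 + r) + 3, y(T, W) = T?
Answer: 70943284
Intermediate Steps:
J(r) = 7 + r
(y(-155, -119) - 37401)*(-2178 + (J(-1) - 23)**2) = (-155 - 37401)*(-2178 + ((7 - 1) - 23)**2) = -37556*(-2178 + (6 - 23)**2) = -37556*(-2178 + (-17)**2) = -37556*(-2178 + 289) = -37556*(-1889) = 70943284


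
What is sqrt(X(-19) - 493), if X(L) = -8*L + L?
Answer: 6*I*sqrt(10) ≈ 18.974*I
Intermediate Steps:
X(L) = -7*L
sqrt(X(-19) - 493) = sqrt(-7*(-19) - 493) = sqrt(133 - 493) = sqrt(-360) = 6*I*sqrt(10)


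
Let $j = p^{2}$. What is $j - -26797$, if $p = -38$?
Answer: $28241$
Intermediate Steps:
$j = 1444$ ($j = \left(-38\right)^{2} = 1444$)
$j - -26797 = 1444 - -26797 = 1444 + 26797 = 28241$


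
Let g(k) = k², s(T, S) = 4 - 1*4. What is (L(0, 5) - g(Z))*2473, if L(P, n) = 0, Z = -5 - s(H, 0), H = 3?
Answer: -61825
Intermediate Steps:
s(T, S) = 0 (s(T, S) = 4 - 4 = 0)
Z = -5 (Z = -5 - 1*0 = -5 + 0 = -5)
(L(0, 5) - g(Z))*2473 = (0 - 1*(-5)²)*2473 = (0 - 1*25)*2473 = (0 - 25)*2473 = -25*2473 = -61825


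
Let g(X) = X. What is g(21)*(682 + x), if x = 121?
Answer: 16863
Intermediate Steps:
g(21)*(682 + x) = 21*(682 + 121) = 21*803 = 16863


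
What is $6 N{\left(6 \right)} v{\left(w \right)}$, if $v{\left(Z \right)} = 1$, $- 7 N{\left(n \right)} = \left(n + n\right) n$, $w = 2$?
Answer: $- \frac{432}{7} \approx -61.714$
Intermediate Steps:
$N{\left(n \right)} = - \frac{2 n^{2}}{7}$ ($N{\left(n \right)} = - \frac{\left(n + n\right) n}{7} = - \frac{2 n n}{7} = - \frac{2 n^{2}}{7}$)
$6 N{\left(6 \right)} v{\left(w \right)} = 6 \left(- \frac{2 \cdot 6^{2}}{7}\right) 1 = 6 \left(\left(- \frac{2}{7}\right) 36\right) 1 = 6 \left(- \frac{72}{7}\right) 1 = \left(- \frac{432}{7}\right) 1 = - \frac{432}{7}$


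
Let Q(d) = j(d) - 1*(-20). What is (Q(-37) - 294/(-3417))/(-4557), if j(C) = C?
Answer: 19265/5190423 ≈ 0.0037116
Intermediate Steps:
Q(d) = 20 + d (Q(d) = d - 1*(-20) = d + 20 = 20 + d)
(Q(-37) - 294/(-3417))/(-4557) = ((20 - 37) - 294/(-3417))/(-4557) = (-17 - 294*(-1)/3417)*(-1/4557) = (-17 - 1*(-98/1139))*(-1/4557) = (-17 + 98/1139)*(-1/4557) = -19265/1139*(-1/4557) = 19265/5190423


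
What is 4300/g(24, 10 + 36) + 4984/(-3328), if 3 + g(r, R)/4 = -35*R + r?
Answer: -1437147/661024 ≈ -2.1741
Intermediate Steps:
g(r, R) = -12 - 140*R + 4*r (g(r, R) = -12 + 4*(-35*R + r) = -12 + 4*(r - 35*R) = -12 + (-140*R + 4*r) = -12 - 140*R + 4*r)
4300/g(24, 10 + 36) + 4984/(-3328) = 4300/(-12 - 140*(10 + 36) + 4*24) + 4984/(-3328) = 4300/(-12 - 140*46 + 96) + 4984*(-1/3328) = 4300/(-12 - 6440 + 96) - 623/416 = 4300/(-6356) - 623/416 = 4300*(-1/6356) - 623/416 = -1075/1589 - 623/416 = -1437147/661024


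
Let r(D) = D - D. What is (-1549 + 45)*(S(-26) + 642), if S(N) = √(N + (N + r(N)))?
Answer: -965568 - 3008*I*√13 ≈ -9.6557e+5 - 10846.0*I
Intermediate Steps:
r(D) = 0
S(N) = √2*√N (S(N) = √(N + (N + 0)) = √(N + N) = √(2*N) = √2*√N)
(-1549 + 45)*(S(-26) + 642) = (-1549 + 45)*(√2*√(-26) + 642) = -1504*(√2*(I*√26) + 642) = -1504*(2*I*√13 + 642) = -1504*(642 + 2*I*√13) = -965568 - 3008*I*√13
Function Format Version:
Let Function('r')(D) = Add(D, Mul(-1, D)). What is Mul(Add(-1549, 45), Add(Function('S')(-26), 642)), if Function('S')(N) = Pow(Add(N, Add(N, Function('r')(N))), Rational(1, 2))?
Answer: Add(-965568, Mul(-3008, I, Pow(13, Rational(1, 2)))) ≈ Add(-9.6557e+5, Mul(-10846., I))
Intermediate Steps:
Function('r')(D) = 0
Function('S')(N) = Mul(Pow(2, Rational(1, 2)), Pow(N, Rational(1, 2))) (Function('S')(N) = Pow(Add(N, Add(N, 0)), Rational(1, 2)) = Pow(Add(N, N), Rational(1, 2)) = Pow(Mul(2, N), Rational(1, 2)) = Mul(Pow(2, Rational(1, 2)), Pow(N, Rational(1, 2))))
Mul(Add(-1549, 45), Add(Function('S')(-26), 642)) = Mul(Add(-1549, 45), Add(Mul(Pow(2, Rational(1, 2)), Pow(-26, Rational(1, 2))), 642)) = Mul(-1504, Add(Mul(Pow(2, Rational(1, 2)), Mul(I, Pow(26, Rational(1, 2)))), 642)) = Mul(-1504, Add(Mul(2, I, Pow(13, Rational(1, 2))), 642)) = Mul(-1504, Add(642, Mul(2, I, Pow(13, Rational(1, 2))))) = Add(-965568, Mul(-3008, I, Pow(13, Rational(1, 2))))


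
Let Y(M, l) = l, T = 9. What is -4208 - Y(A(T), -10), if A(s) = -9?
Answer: -4198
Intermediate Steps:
-4208 - Y(A(T), -10) = -4208 - 1*(-10) = -4208 + 10 = -4198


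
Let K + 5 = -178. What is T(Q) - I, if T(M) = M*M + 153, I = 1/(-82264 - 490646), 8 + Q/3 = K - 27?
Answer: 245130428791/572910 ≈ 4.2787e+5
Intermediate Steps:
K = -183 (K = -5 - 178 = -183)
Q = -654 (Q = -24 + 3*(-183 - 27) = -24 + 3*(-210) = -24 - 630 = -654)
I = -1/572910 (I = 1/(-572910) = -1/572910 ≈ -1.7455e-6)
T(M) = 153 + M² (T(M) = M² + 153 = 153 + M²)
T(Q) - I = (153 + (-654)²) - 1*(-1/572910) = (153 + 427716) + 1/572910 = 427869 + 1/572910 = 245130428791/572910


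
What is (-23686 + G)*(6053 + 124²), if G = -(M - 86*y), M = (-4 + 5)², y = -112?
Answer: -713992851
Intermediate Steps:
M = 1 (M = 1² = 1)
G = -9633 (G = -(1 - 86*(-112)) = -(1 + 9632) = -1*9633 = -9633)
(-23686 + G)*(6053 + 124²) = (-23686 - 9633)*(6053 + 124²) = -33319*(6053 + 15376) = -33319*21429 = -713992851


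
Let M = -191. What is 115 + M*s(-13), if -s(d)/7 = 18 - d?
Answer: 41562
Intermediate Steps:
s(d) = -126 + 7*d (s(d) = -7*(18 - d) = -126 + 7*d)
115 + M*s(-13) = 115 - 191*(-126 + 7*(-13)) = 115 - 191*(-126 - 91) = 115 - 191*(-217) = 115 + 41447 = 41562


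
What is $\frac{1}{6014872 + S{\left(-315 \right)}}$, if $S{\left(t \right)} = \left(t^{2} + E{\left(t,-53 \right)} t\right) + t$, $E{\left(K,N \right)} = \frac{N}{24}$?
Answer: $\frac{8}{48915821} \approx 1.6355 \cdot 10^{-7}$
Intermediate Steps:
$E{\left(K,N \right)} = \frac{N}{24}$ ($E{\left(K,N \right)} = N \frac{1}{24} = \frac{N}{24}$)
$S{\left(t \right)} = t^{2} - \frac{29 t}{24}$ ($S{\left(t \right)} = \left(t^{2} + \frac{1}{24} \left(-53\right) t\right) + t = \left(t^{2} - \frac{53 t}{24}\right) + t = t^{2} - \frac{29 t}{24}$)
$\frac{1}{6014872 + S{\left(-315 \right)}} = \frac{1}{6014872 + \frac{1}{24} \left(-315\right) \left(-29 + 24 \left(-315\right)\right)} = \frac{1}{6014872 + \frac{1}{24} \left(-315\right) \left(-29 - 7560\right)} = \frac{1}{6014872 + \frac{1}{24} \left(-315\right) \left(-7589\right)} = \frac{1}{6014872 + \frac{796845}{8}} = \frac{1}{\frac{48915821}{8}} = \frac{8}{48915821}$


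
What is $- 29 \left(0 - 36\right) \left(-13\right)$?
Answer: $-13572$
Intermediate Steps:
$- 29 \left(0 - 36\right) \left(-13\right) = \left(-29\right) \left(-36\right) \left(-13\right) = 1044 \left(-13\right) = -13572$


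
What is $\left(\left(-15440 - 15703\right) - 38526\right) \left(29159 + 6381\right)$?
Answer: $-2476036260$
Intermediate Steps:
$\left(\left(-15440 - 15703\right) - 38526\right) \left(29159 + 6381\right) = \left(-31143 - 38526\right) 35540 = \left(-69669\right) 35540 = -2476036260$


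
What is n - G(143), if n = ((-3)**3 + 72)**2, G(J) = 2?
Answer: 2023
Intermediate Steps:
n = 2025 (n = (-27 + 72)**2 = 45**2 = 2025)
n - G(143) = 2025 - 1*2 = 2025 - 2 = 2023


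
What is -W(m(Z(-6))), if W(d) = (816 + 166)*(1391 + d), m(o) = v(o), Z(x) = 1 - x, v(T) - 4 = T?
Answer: -1376764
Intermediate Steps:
v(T) = 4 + T
m(o) = 4 + o
W(d) = 1365962 + 982*d (W(d) = 982*(1391 + d) = 1365962 + 982*d)
-W(m(Z(-6))) = -(1365962 + 982*(4 + (1 - 1*(-6)))) = -(1365962 + 982*(4 + (1 + 6))) = -(1365962 + 982*(4 + 7)) = -(1365962 + 982*11) = -(1365962 + 10802) = -1*1376764 = -1376764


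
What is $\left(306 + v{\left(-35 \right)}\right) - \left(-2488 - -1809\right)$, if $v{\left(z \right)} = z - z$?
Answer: $985$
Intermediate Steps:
$v{\left(z \right)} = 0$
$\left(306 + v{\left(-35 \right)}\right) - \left(-2488 - -1809\right) = \left(306 + 0\right) - \left(-2488 - -1809\right) = 306 - \left(-2488 + 1809\right) = 306 - -679 = 306 + 679 = 985$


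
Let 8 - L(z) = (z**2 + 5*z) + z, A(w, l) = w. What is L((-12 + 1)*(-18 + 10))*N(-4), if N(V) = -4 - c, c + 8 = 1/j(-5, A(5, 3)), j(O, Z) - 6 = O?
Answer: -24792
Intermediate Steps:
j(O, Z) = 6 + O
c = -7 (c = -8 + 1/(6 - 5) = -8 + 1/1 = -8 + 1 = -7)
N(V) = 3 (N(V) = -4 - 1*(-7) = -4 + 7 = 3)
L(z) = 8 - z**2 - 6*z (L(z) = 8 - ((z**2 + 5*z) + z) = 8 - (z**2 + 6*z) = 8 + (-z**2 - 6*z) = 8 - z**2 - 6*z)
L((-12 + 1)*(-18 + 10))*N(-4) = (8 - ((-12 + 1)*(-18 + 10))**2 - 6*(-12 + 1)*(-18 + 10))*3 = (8 - (-11*(-8))**2 - (-66)*(-8))*3 = (8 - 1*88**2 - 6*88)*3 = (8 - 1*7744 - 528)*3 = (8 - 7744 - 528)*3 = -8264*3 = -24792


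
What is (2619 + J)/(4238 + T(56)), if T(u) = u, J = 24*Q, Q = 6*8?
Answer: 3771/4294 ≈ 0.87820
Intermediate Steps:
Q = 48
J = 1152 (J = 24*48 = 1152)
(2619 + J)/(4238 + T(56)) = (2619 + 1152)/(4238 + 56) = 3771/4294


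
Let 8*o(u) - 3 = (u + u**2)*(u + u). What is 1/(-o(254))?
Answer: -8/32903163 ≈ -2.4314e-7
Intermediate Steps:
o(u) = 3/8 + u*(u + u**2)/4 (o(u) = 3/8 + ((u + u**2)*(u + u))/8 = 3/8 + ((u + u**2)*(2*u))/8 = 3/8 + (2*u*(u + u**2))/8 = 3/8 + u*(u + u**2)/4)
1/(-o(254)) = 1/(-(3/8 + (1/4)*254**2 + (1/4)*254**3)) = 1/(-(3/8 + (1/4)*64516 + (1/4)*16387064)) = 1/(-(3/8 + 16129 + 4096766)) = 1/(-1*32903163/8) = 1/(-32903163/8) = -8/32903163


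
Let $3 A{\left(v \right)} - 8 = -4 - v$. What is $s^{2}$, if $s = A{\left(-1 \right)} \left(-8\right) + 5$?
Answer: $\frac{625}{9} \approx 69.444$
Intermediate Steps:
$A{\left(v \right)} = \frac{4}{3} - \frac{v}{3}$ ($A{\left(v \right)} = \frac{8}{3} + \frac{-4 - v}{3} = \frac{8}{3} - \left(\frac{4}{3} + \frac{v}{3}\right) = \frac{4}{3} - \frac{v}{3}$)
$s = - \frac{25}{3}$ ($s = \left(\frac{4}{3} - - \frac{1}{3}\right) \left(-8\right) + 5 = \left(\frac{4}{3} + \frac{1}{3}\right) \left(-8\right) + 5 = \frac{5}{3} \left(-8\right) + 5 = - \frac{40}{3} + 5 = - \frac{25}{3} \approx -8.3333$)
$s^{2} = \left(- \frac{25}{3}\right)^{2} = \frac{625}{9}$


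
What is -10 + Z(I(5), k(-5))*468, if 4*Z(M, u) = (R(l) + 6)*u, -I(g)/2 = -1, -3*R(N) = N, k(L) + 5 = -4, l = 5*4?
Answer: 692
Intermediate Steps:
l = 20
k(L) = -9 (k(L) = -5 - 4 = -9)
R(N) = -N/3
I(g) = 2 (I(g) = -2*(-1) = 2)
Z(M, u) = -u/6 (Z(M, u) = ((-1/3*20 + 6)*u)/4 = ((-20/3 + 6)*u)/4 = (-2*u/3)/4 = -u/6)
-10 + Z(I(5), k(-5))*468 = -10 - 1/6*(-9)*468 = -10 + (3/2)*468 = -10 + 702 = 692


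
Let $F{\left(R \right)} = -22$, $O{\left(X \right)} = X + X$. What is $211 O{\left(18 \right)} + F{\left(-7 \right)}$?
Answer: $7574$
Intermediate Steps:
$O{\left(X \right)} = 2 X$
$211 O{\left(18 \right)} + F{\left(-7 \right)} = 211 \cdot 2 \cdot 18 - 22 = 211 \cdot 36 - 22 = 7596 - 22 = 7574$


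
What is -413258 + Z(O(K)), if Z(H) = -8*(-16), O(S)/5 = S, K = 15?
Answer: -413130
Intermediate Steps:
O(S) = 5*S
Z(H) = 128
-413258 + Z(O(K)) = -413258 + 128 = -413130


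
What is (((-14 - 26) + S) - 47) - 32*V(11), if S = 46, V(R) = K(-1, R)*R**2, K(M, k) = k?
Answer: -42633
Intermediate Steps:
V(R) = R**3 (V(R) = R*R**2 = R**3)
(((-14 - 26) + S) - 47) - 32*V(11) = (((-14 - 26) + 46) - 47) - 32*11**3 = ((-40 + 46) - 47) - 32*1331 = (6 - 47) - 42592 = -41 - 42592 = -42633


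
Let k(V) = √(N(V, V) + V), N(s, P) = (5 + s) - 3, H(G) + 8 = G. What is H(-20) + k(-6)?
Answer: -28 + I*√10 ≈ -28.0 + 3.1623*I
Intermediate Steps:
H(G) = -8 + G
N(s, P) = 2 + s
k(V) = √(2 + 2*V) (k(V) = √((2 + V) + V) = √(2 + 2*V))
H(-20) + k(-6) = (-8 - 20) + √(2 + 2*(-6)) = -28 + √(2 - 12) = -28 + √(-10) = -28 + I*√10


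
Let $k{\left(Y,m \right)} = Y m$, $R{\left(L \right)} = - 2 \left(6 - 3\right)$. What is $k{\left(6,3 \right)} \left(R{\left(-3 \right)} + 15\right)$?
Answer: $162$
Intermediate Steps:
$R{\left(L \right)} = -6$ ($R{\left(L \right)} = \left(-2\right) 3 = -6$)
$k{\left(6,3 \right)} \left(R{\left(-3 \right)} + 15\right) = 6 \cdot 3 \left(-6 + 15\right) = 18 \cdot 9 = 162$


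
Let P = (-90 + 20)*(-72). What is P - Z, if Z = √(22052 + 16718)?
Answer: 5040 - √38770 ≈ 4843.1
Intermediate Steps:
Z = √38770 ≈ 196.90
P = 5040 (P = -70*(-72) = 5040)
P - Z = 5040 - √38770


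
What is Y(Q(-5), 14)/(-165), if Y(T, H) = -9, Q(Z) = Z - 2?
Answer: 3/55 ≈ 0.054545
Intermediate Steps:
Q(Z) = -2 + Z
Y(Q(-5), 14)/(-165) = -9/(-165) = -9*(-1/165) = 3/55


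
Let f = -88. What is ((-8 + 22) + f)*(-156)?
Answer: 11544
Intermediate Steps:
((-8 + 22) + f)*(-156) = ((-8 + 22) - 88)*(-156) = (14 - 88)*(-156) = -74*(-156) = 11544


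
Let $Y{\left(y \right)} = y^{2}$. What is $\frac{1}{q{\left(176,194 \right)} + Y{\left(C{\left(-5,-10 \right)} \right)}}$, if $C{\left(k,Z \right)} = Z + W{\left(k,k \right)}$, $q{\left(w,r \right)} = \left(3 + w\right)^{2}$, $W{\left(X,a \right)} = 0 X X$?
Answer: $\frac{1}{32141} \approx 3.1113 \cdot 10^{-5}$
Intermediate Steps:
$W{\left(X,a \right)} = 0$ ($W{\left(X,a \right)} = 0 X = 0$)
$C{\left(k,Z \right)} = Z$ ($C{\left(k,Z \right)} = Z + 0 = Z$)
$\frac{1}{q{\left(176,194 \right)} + Y{\left(C{\left(-5,-10 \right)} \right)}} = \frac{1}{\left(3 + 176\right)^{2} + \left(-10\right)^{2}} = \frac{1}{179^{2} + 100} = \frac{1}{32041 + 100} = \frac{1}{32141}$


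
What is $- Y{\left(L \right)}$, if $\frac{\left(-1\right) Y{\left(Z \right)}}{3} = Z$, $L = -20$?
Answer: $-60$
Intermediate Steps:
$Y{\left(Z \right)} = - 3 Z$
$- Y{\left(L \right)} = - \left(-3\right) \left(-20\right) = \left(-1\right) 60 = -60$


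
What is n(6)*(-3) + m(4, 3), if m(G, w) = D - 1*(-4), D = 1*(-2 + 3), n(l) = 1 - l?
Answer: 20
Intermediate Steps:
D = 1 (D = 1*1 = 1)
m(G, w) = 5 (m(G, w) = 1 - 1*(-4) = 1 + 4 = 5)
n(6)*(-3) + m(4, 3) = (1 - 1*6)*(-3) + 5 = (1 - 6)*(-3) + 5 = -5*(-3) + 5 = 15 + 5 = 20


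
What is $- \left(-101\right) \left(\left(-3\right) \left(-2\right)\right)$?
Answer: $606$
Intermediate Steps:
$- \left(-101\right) \left(\left(-3\right) \left(-2\right)\right) = - \left(-101\right) 6 = \left(-1\right) \left(-606\right) = 606$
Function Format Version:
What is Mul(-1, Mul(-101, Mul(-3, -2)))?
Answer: 606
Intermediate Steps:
Mul(-1, Mul(-101, Mul(-3, -2))) = Mul(-1, Mul(-101, 6)) = Mul(-1, -606) = 606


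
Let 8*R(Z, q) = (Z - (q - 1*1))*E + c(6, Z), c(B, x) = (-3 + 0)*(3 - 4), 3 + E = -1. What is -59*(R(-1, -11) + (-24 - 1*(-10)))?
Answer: 9027/8 ≈ 1128.4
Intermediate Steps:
E = -4 (E = -3 - 1 = -4)
c(B, x) = 3 (c(B, x) = -3*(-1) = 3)
R(Z, q) = -1/8 + q/2 - Z/2 (R(Z, q) = ((Z - (q - 1*1))*(-4) + 3)/8 = ((Z - (q - 1))*(-4) + 3)/8 = ((Z - (-1 + q))*(-4) + 3)/8 = ((Z + (1 - q))*(-4) + 3)/8 = ((1 + Z - q)*(-4) + 3)/8 = ((-4 - 4*Z + 4*q) + 3)/8 = (-1 - 4*Z + 4*q)/8 = -1/8 + q/2 - Z/2)
-59*(R(-1, -11) + (-24 - 1*(-10))) = -59*((-1/8 + (1/2)*(-11) - 1/2*(-1)) + (-24 - 1*(-10))) = -59*((-1/8 - 11/2 + 1/2) + (-24 + 10)) = -59*(-41/8 - 14) = -59*(-153/8) = 9027/8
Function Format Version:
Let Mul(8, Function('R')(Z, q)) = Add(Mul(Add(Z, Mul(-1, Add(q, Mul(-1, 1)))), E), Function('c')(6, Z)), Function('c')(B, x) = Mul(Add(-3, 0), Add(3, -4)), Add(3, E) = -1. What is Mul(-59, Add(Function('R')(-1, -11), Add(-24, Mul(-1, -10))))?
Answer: Rational(9027, 8) ≈ 1128.4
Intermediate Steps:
E = -4 (E = Add(-3, -1) = -4)
Function('c')(B, x) = 3 (Function('c')(B, x) = Mul(-3, -1) = 3)
Function('R')(Z, q) = Add(Rational(-1, 8), Mul(Rational(1, 2), q), Mul(Rational(-1, 2), Z)) (Function('R')(Z, q) = Mul(Rational(1, 8), Add(Mul(Add(Z, Mul(-1, Add(q, Mul(-1, 1)))), -4), 3)) = Mul(Rational(1, 8), Add(Mul(Add(Z, Mul(-1, Add(q, -1))), -4), 3)) = Mul(Rational(1, 8), Add(Mul(Add(Z, Mul(-1, Add(-1, q))), -4), 3)) = Mul(Rational(1, 8), Add(Mul(Add(Z, Add(1, Mul(-1, q))), -4), 3)) = Mul(Rational(1, 8), Add(Mul(Add(1, Z, Mul(-1, q)), -4), 3)) = Mul(Rational(1, 8), Add(Add(-4, Mul(-4, Z), Mul(4, q)), 3)) = Mul(Rational(1, 8), Add(-1, Mul(-4, Z), Mul(4, q))) = Add(Rational(-1, 8), Mul(Rational(1, 2), q), Mul(Rational(-1, 2), Z)))
Mul(-59, Add(Function('R')(-1, -11), Add(-24, Mul(-1, -10)))) = Mul(-59, Add(Add(Rational(-1, 8), Mul(Rational(1, 2), -11), Mul(Rational(-1, 2), -1)), Add(-24, Mul(-1, -10)))) = Mul(-59, Add(Add(Rational(-1, 8), Rational(-11, 2), Rational(1, 2)), Add(-24, 10))) = Mul(-59, Add(Rational(-41, 8), -14)) = Mul(-59, Rational(-153, 8)) = Rational(9027, 8)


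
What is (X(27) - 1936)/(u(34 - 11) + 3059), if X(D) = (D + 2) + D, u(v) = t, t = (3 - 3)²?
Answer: -1880/3059 ≈ -0.61458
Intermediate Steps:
t = 0 (t = 0² = 0)
u(v) = 0
X(D) = 2 + 2*D (X(D) = (2 + D) + D = 2 + 2*D)
(X(27) - 1936)/(u(34 - 11) + 3059) = ((2 + 2*27) - 1936)/(0 + 3059) = ((2 + 54) - 1936)/3059 = (56 - 1936)*(1/3059) = -1880*1/3059 = -1880/3059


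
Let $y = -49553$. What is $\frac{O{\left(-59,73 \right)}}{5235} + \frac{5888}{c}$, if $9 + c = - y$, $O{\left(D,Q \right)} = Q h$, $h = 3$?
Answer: $\frac{1736409}{10806785} \approx 0.16068$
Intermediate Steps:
$O{\left(D,Q \right)} = 3 Q$ ($O{\left(D,Q \right)} = Q 3 = 3 Q$)
$c = 49544$ ($c = -9 - -49553 = -9 + 49553 = 49544$)
$\frac{O{\left(-59,73 \right)}}{5235} + \frac{5888}{c} = \frac{3 \cdot 73}{5235} + \frac{5888}{49544} = 219 \cdot \frac{1}{5235} + 5888 \cdot \frac{1}{49544} = \frac{73}{1745} + \frac{736}{6193} = \frac{1736409}{10806785}$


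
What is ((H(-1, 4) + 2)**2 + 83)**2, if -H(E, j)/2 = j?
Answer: 14161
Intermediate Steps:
H(E, j) = -2*j
((H(-1, 4) + 2)**2 + 83)**2 = ((-2*4 + 2)**2 + 83)**2 = ((-8 + 2)**2 + 83)**2 = ((-6)**2 + 83)**2 = (36 + 83)**2 = 119**2 = 14161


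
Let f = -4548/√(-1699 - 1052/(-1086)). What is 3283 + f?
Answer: 3283 + 4548*I*√500662833/922031 ≈ 3283.0 + 110.37*I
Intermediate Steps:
f = 4548*I*√500662833/922031 (f = -4548/√(-1699 - 1052*(-1/1086)) = -4548/√(-1699 + 526/543) = -4548*(-I*√500662833/922031) = -(-4548)*I*√500662833/922031 = 4548*I*√500662833/922031 ≈ 110.37*I)
3283 + f = 3283 + 4548*I*√500662833/922031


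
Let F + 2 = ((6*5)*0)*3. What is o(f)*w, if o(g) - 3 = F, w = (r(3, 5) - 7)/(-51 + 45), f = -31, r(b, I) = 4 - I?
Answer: 4/3 ≈ 1.3333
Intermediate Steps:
F = -2 (F = -2 + ((6*5)*0)*3 = -2 + (30*0)*3 = -2 + 0*3 = -2 + 0 = -2)
w = 4/3 (w = ((4 - 1*5) - 7)/(-51 + 45) = ((4 - 5) - 7)/(-6) = (-1 - 7)*(-⅙) = -8*(-⅙) = 4/3 ≈ 1.3333)
o(g) = 1 (o(g) = 3 - 2 = 1)
o(f)*w = 1*(4/3) = 4/3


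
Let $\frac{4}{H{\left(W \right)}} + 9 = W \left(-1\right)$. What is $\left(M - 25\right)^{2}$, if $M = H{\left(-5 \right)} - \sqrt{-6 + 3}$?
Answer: $\left(26 + i \sqrt{3}\right)^{2} \approx 673.0 + 90.067 i$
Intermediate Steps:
$H{\left(W \right)} = \frac{4}{-9 - W}$ ($H{\left(W \right)} = \frac{4}{-9 + W \left(-1\right)} = \frac{4}{-9 - W}$)
$M = -1 - i \sqrt{3}$ ($M = - \frac{4}{9 - 5} - \sqrt{-6 + 3} = - \frac{4}{4} - \sqrt{-3} = \left(-4\right) \frac{1}{4} - i \sqrt{3} = -1 - i \sqrt{3} \approx -1.0 - 1.732 i$)
$\left(M - 25\right)^{2} = \left(\left(-1 - i \sqrt{3}\right) - 25\right)^{2} = \left(-26 - i \sqrt{3}\right)^{2}$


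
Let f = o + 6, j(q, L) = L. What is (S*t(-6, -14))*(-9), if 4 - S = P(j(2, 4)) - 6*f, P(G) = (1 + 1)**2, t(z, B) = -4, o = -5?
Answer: 216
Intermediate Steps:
f = 1 (f = -5 + 6 = 1)
P(G) = 4 (P(G) = 2**2 = 4)
S = 6 (S = 4 - (4 - 6*1) = 4 - (4 - 6) = 4 - 1*(-2) = 4 + 2 = 6)
(S*t(-6, -14))*(-9) = (6*(-4))*(-9) = -24*(-9) = 216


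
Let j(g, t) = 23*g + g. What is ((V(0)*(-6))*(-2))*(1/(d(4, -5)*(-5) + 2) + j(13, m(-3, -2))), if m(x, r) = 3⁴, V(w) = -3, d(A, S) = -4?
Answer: -123570/11 ≈ -11234.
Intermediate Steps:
m(x, r) = 81
j(g, t) = 24*g
((V(0)*(-6))*(-2))*(1/(d(4, -5)*(-5) + 2) + j(13, m(-3, -2))) = (-3*(-6)*(-2))*(1/(-4*(-5) + 2) + 24*13) = (18*(-2))*(1/(20 + 2) + 312) = -36*(1/22 + 312) = -36*6865/22 = -123570/11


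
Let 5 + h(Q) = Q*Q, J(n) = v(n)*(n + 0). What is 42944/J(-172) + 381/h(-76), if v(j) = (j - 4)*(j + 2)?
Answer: 2433079/42186010 ≈ 0.057675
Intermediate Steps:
v(j) = (-4 + j)*(2 + j)
J(n) = n*(-8 + n**2 - 2*n) (J(n) = (-8 + n**2 - 2*n)*(n + 0) = (-8 + n**2 - 2*n)*n = n*(-8 + n**2 - 2*n))
h(Q) = -5 + Q**2 (h(Q) = -5 + Q*Q = -5 + Q**2)
42944/J(-172) + 381/h(-76) = 42944/((-172*(-8 + (-172)**2 - 2*(-172)))) + 381/(-5 + (-76)**2) = 42944/((-172*(-8 + 29584 + 344))) + 381/(-5 + 5776) = 42944/((-172*29920)) + 381/5771 = 42944/(-5146240) + 381*(1/5771) = 42944*(-1/5146240) + 381/5771 = -61/7310 + 381/5771 = 2433079/42186010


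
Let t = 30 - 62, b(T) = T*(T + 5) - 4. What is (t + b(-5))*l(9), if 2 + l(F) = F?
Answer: -252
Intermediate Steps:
l(F) = -2 + F
b(T) = -4 + T*(5 + T) (b(T) = T*(5 + T) - 4 = -4 + T*(5 + T))
t = -32
(t + b(-5))*l(9) = (-32 + (-4 + (-5)² + 5*(-5)))*(-2 + 9) = (-32 + (-4 + 25 - 25))*7 = (-32 - 4)*7 = -36*7 = -252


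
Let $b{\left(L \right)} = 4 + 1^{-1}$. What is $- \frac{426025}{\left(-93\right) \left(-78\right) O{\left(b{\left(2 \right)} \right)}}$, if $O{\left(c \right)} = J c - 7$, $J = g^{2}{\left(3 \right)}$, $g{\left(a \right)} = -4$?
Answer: $- \frac{426025}{529542} \approx -0.80452$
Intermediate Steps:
$b{\left(L \right)} = 5$ ($b{\left(L \right)} = 4 + 1 = 5$)
$J = 16$ ($J = \left(-4\right)^{2} = 16$)
$O{\left(c \right)} = -7 + 16 c$ ($O{\left(c \right)} = 16 c - 7 = -7 + 16 c$)
$- \frac{426025}{\left(-93\right) \left(-78\right) O{\left(b{\left(2 \right)} \right)}} = - \frac{426025}{\left(-93\right) \left(-78\right) \left(-7 + 16 \cdot 5\right)} = - \frac{426025}{7254 \left(-7 + 80\right)} = - \frac{426025}{7254 \cdot 73} = - \frac{426025}{529542}$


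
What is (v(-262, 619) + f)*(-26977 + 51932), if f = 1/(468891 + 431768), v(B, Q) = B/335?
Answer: -1177737864093/60344153 ≈ -19517.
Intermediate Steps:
v(B, Q) = B/335 (v(B, Q) = B*(1/335) = B/335)
f = 1/900659 ≈ 1.1103e-6
(v(-262, 619) + f)*(-26977 + 51932) = ((1/335)*(-262) + 1/900659)*(-26977 + 51932) = (-262/335 + 1/900659)*24955 = -235972323/301720765*24955 = -1177737864093/60344153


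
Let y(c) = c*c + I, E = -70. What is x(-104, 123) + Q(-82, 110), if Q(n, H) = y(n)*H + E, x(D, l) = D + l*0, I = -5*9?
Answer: 734516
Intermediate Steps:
I = -45
x(D, l) = D (x(D, l) = D + 0 = D)
y(c) = -45 + c² (y(c) = c*c - 45 = c² - 45 = -45 + c²)
Q(n, H) = -70 + H*(-45 + n²) (Q(n, H) = (-45 + n²)*H - 70 = H*(-45 + n²) - 70 = -70 + H*(-45 + n²))
x(-104, 123) + Q(-82, 110) = -104 + (-70 + 110*(-45 + (-82)²)) = -104 + (-70 + 110*(-45 + 6724)) = -104 + (-70 + 110*6679) = -104 + (-70 + 734690) = -104 + 734620 = 734516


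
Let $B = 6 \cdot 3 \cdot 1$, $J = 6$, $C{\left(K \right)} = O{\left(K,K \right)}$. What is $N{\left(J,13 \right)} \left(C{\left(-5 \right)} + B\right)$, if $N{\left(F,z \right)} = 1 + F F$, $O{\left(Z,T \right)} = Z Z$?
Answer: $1591$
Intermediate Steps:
$O{\left(Z,T \right)} = Z^{2}$
$C{\left(K \right)} = K^{2}$
$N{\left(F,z \right)} = 1 + F^{2}$
$B = 18$ ($B = 18 \cdot 1 = 18$)
$N{\left(J,13 \right)} \left(C{\left(-5 \right)} + B\right) = \left(1 + 6^{2}\right) \left(\left(-5\right)^{2} + 18\right) = \left(1 + 36\right) \left(25 + 18\right) = 37 \cdot 43 = 1591$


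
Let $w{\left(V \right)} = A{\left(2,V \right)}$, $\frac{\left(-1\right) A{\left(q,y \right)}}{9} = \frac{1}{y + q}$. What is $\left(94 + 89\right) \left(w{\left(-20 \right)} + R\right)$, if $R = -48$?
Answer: $- \frac{17385}{2} \approx -8692.5$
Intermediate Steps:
$A{\left(q,y \right)} = - \frac{9}{q + y}$ ($A{\left(q,y \right)} = - \frac{9}{y + q} = - \frac{9}{q + y}$)
$w{\left(V \right)} = - \frac{9}{2 + V}$
$\left(94 + 89\right) \left(w{\left(-20 \right)} + R\right) = \left(94 + 89\right) \left(- \frac{9}{2 - 20} - 48\right) = 183 \left(- \frac{9}{-18} - 48\right) = 183 \left(\left(-9\right) \left(- \frac{1}{18}\right) - 48\right) = 183 \left(\frac{1}{2} - 48\right) = 183 \left(- \frac{95}{2}\right) = - \frac{17385}{2}$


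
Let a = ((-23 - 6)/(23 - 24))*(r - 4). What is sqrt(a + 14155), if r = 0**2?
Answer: sqrt(14039) ≈ 118.49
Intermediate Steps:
r = 0
a = -116 (a = ((-23 - 6)/(23 - 24))*(0 - 4) = -29/(-1)*(-4) = -29*(-1)*(-4) = 29*(-4) = -116)
sqrt(a + 14155) = sqrt(-116 + 14155) = sqrt(14039)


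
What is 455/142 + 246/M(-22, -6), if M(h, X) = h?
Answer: -12461/1562 ≈ -7.9776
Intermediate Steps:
455/142 + 246/M(-22, -6) = 455/142 + 246/(-22) = 455*(1/142) + 246*(-1/22) = 455/142 - 123/11 = -12461/1562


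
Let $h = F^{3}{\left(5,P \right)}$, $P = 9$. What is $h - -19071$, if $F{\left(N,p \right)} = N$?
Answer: $19196$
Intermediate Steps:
$h = 125$ ($h = 5^{3} = 125$)
$h - -19071 = 125 - -19071 = 125 + 19071 = 19196$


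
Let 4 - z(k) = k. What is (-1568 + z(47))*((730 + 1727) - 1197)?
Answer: -2029860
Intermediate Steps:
z(k) = 4 - k
(-1568 + z(47))*((730 + 1727) - 1197) = (-1568 + (4 - 1*47))*((730 + 1727) - 1197) = (-1568 + (4 - 47))*(2457 - 1197) = (-1568 - 43)*1260 = -1611*1260 = -2029860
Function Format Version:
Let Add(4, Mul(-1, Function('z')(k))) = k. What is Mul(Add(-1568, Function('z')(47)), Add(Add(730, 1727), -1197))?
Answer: -2029860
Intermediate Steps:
Function('z')(k) = Add(4, Mul(-1, k))
Mul(Add(-1568, Function('z')(47)), Add(Add(730, 1727), -1197)) = Mul(Add(-1568, Add(4, Mul(-1, 47))), Add(Add(730, 1727), -1197)) = Mul(Add(-1568, Add(4, -47)), Add(2457, -1197)) = Mul(Add(-1568, -43), 1260) = Mul(-1611, 1260) = -2029860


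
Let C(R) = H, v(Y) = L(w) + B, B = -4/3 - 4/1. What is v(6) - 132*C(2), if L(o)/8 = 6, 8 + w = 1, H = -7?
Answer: 2900/3 ≈ 966.67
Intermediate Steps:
w = -7 (w = -8 + 1 = -7)
L(o) = 48 (L(o) = 8*6 = 48)
B = -16/3 (B = -4*⅓ - 4*1 = -4/3 - 4 = -16/3 ≈ -5.3333)
v(Y) = 128/3 (v(Y) = 48 - 16/3 = 128/3)
C(R) = -7
v(6) - 132*C(2) = 128/3 - 132*(-7) = 128/3 + 924 = 2900/3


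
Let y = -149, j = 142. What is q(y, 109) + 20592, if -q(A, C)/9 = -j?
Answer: 21870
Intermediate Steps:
q(A, C) = 1278 (q(A, C) = -(-9)*142 = -9*(-142) = 1278)
q(y, 109) + 20592 = 1278 + 20592 = 21870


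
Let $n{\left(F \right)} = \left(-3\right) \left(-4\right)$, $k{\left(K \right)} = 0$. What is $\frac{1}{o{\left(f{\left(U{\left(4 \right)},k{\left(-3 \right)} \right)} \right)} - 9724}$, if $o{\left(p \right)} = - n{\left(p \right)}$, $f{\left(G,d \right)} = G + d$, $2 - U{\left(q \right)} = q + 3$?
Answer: $- \frac{1}{9736} \approx -0.00010271$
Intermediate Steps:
$U{\left(q \right)} = -1 - q$ ($U{\left(q \right)} = 2 - \left(q + 3\right) = 2 - \left(3 + q\right) = -1 - q$)
$n{\left(F \right)} = 12$
$o{\left(p \right)} = -12$ ($o{\left(p \right)} = \left(-1\right) 12 = -12$)
$\frac{1}{o{\left(f{\left(U{\left(4 \right)},k{\left(-3 \right)} \right)} \right)} - 9724} = \frac{1}{-12 - 9724} = \frac{1}{-9736} = - \frac{1}{9736}$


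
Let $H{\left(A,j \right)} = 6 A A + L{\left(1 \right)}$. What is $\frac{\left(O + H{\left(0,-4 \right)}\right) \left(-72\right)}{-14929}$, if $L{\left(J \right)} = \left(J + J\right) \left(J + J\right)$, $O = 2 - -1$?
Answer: $\frac{504}{14929} \approx 0.03376$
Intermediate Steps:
$O = 3$ ($O = 2 + 1 = 3$)
$L{\left(J \right)} = 4 J^{2}$ ($L{\left(J \right)} = 2 J 2 J = 4 J^{2}$)
$H{\left(A,j \right)} = 4 + 6 A^{2}$ ($H{\left(A,j \right)} = 6 A A + 4 \cdot 1^{2} = 6 A^{2} + 4 \cdot 1 = 6 A^{2} + 4 = 4 + 6 A^{2}$)
$\frac{\left(O + H{\left(0,-4 \right)}\right) \left(-72\right)}{-14929} = \frac{\left(3 + \left(4 + 6 \cdot 0^{2}\right)\right) \left(-72\right)}{-14929} = \left(3 + \left(4 + 6 \cdot 0\right)\right) \left(-72\right) \left(- \frac{1}{14929}\right) = \left(3 + \left(4 + 0\right)\right) \left(-72\right) \left(- \frac{1}{14929}\right) = \left(3 + 4\right) \left(-72\right) \left(- \frac{1}{14929}\right) = 7 \left(-72\right) \left(- \frac{1}{14929}\right) = \left(-504\right) \left(- \frac{1}{14929}\right) = \frac{504}{14929}$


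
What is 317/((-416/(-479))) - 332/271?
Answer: 41011341/112736 ≈ 363.78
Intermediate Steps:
317/((-416/(-479))) - 332/271 = 317/((-416*(-1/479))) - 332*1/271 = 317/(416/479) - 332/271 = 317*(479/416) - 332/271 = 151843/416 - 332/271 = 41011341/112736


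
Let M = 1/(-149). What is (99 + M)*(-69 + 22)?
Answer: -693250/149 ≈ -4652.7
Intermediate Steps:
M = -1/149 ≈ -0.0067114
(99 + M)*(-69 + 22) = (99 - 1/149)*(-69 + 22) = (14750/149)*(-47) = -693250/149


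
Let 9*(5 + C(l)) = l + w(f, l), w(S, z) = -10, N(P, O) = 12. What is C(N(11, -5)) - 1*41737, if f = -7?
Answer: -375676/9 ≈ -41742.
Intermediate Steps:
C(l) = -55/9 + l/9 (C(l) = -5 + (l - 10)/9 = -5 + (-10 + l)/9 = -5 + (-10/9 + l/9) = -55/9 + l/9)
C(N(11, -5)) - 1*41737 = (-55/9 + (⅑)*12) - 1*41737 = (-55/9 + 4/3) - 41737 = -43/9 - 41737 = -375676/9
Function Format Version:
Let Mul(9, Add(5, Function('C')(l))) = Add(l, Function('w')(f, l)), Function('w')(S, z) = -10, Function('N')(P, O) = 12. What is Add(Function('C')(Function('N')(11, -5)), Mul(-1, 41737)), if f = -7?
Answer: Rational(-375676, 9) ≈ -41742.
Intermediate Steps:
Function('C')(l) = Add(Rational(-55, 9), Mul(Rational(1, 9), l)) (Function('C')(l) = Add(-5, Mul(Rational(1, 9), Add(l, -10))) = Add(-5, Mul(Rational(1, 9), Add(-10, l))) = Add(-5, Add(Rational(-10, 9), Mul(Rational(1, 9), l))) = Add(Rational(-55, 9), Mul(Rational(1, 9), l)))
Add(Function('C')(Function('N')(11, -5)), Mul(-1, 41737)) = Add(Add(Rational(-55, 9), Mul(Rational(1, 9), 12)), Mul(-1, 41737)) = Add(Add(Rational(-55, 9), Rational(4, 3)), -41737) = Add(Rational(-43, 9), -41737) = Rational(-375676, 9)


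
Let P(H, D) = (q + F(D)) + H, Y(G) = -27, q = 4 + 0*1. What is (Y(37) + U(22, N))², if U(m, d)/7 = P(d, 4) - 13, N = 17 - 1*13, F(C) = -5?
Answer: 9409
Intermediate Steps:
N = 4 (N = 17 - 13 = 4)
q = 4 (q = 4 + 0 = 4)
P(H, D) = -1 + H (P(H, D) = (4 - 5) + H = -1 + H)
U(m, d) = -98 + 7*d (U(m, d) = 7*((-1 + d) - 13) = 7*(-14 + d) = -98 + 7*d)
(Y(37) + U(22, N))² = (-27 + (-98 + 7*4))² = (-27 + (-98 + 28))² = (-27 - 70)² = (-97)² = 9409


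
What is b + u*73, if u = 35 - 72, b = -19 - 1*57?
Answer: -2777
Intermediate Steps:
b = -76 (b = -19 - 57 = -76)
u = -37
b + u*73 = -76 - 37*73 = -76 - 2701 = -2777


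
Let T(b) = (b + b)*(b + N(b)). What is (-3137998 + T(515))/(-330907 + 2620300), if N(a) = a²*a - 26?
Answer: 140685966922/2289393 ≈ 61451.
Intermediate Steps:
N(a) = -26 + a³ (N(a) = a³ - 26 = -26 + a³)
T(b) = 2*b*(-26 + b + b³) (T(b) = (b + b)*(b + (-26 + b³)) = (2*b)*(-26 + b + b³) = 2*b*(-26 + b + b³))
(-3137998 + T(515))/(-330907 + 2620300) = (-3137998 + 2*515*(-26 + 515 + 515³))/(-330907 + 2620300) = (-3137998 + 2*515*(-26 + 515 + 136590875))/2289393 = (-3137998 + 2*515*136591364)*(1/2289393) = (-3137998 + 140689104920)*(1/2289393) = 140685966922*(1/2289393) = 140685966922/2289393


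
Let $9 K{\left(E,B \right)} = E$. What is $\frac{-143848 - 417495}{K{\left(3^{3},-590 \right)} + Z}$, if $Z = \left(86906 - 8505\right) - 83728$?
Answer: $\frac{561343}{5324} \approx 105.44$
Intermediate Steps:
$K{\left(E,B \right)} = \frac{E}{9}$
$Z = -5327$ ($Z = 78401 - 83728 = -5327$)
$\frac{-143848 - 417495}{K{\left(3^{3},-590 \right)} + Z} = \frac{-143848 - 417495}{\frac{3^{3}}{9} - 5327} = - \frac{561343}{\frac{1}{9} \cdot 27 - 5327} = - \frac{561343}{3 - 5327} = - \frac{561343}{-5324} = \left(-561343\right) \left(- \frac{1}{5324}\right) = \frac{561343}{5324}$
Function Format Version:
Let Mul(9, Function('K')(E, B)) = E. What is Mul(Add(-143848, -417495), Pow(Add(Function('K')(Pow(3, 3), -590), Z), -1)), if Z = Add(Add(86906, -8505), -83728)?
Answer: Rational(561343, 5324) ≈ 105.44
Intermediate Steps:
Function('K')(E, B) = Mul(Rational(1, 9), E)
Z = -5327 (Z = Add(78401, -83728) = -5327)
Mul(Add(-143848, -417495), Pow(Add(Function('K')(Pow(3, 3), -590), Z), -1)) = Mul(Add(-143848, -417495), Pow(Add(Mul(Rational(1, 9), Pow(3, 3)), -5327), -1)) = Mul(-561343, Pow(Add(Mul(Rational(1, 9), 27), -5327), -1)) = Mul(-561343, Pow(Add(3, -5327), -1)) = Mul(-561343, Pow(-5324, -1)) = Mul(-561343, Rational(-1, 5324)) = Rational(561343, 5324)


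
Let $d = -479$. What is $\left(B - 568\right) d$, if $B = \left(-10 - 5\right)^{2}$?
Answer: $164297$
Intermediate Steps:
$B = 225$ ($B = \left(-15\right)^{2} = 225$)
$\left(B - 568\right) d = \left(225 - 568\right) \left(-479\right) = \left(-343\right) \left(-479\right) = 164297$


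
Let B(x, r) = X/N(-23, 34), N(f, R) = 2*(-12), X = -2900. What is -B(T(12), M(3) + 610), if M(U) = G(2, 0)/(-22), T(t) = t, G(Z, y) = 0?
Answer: -725/6 ≈ -120.83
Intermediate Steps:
N(f, R) = -24
M(U) = 0 (M(U) = 0/(-22) = 0*(-1/22) = 0)
B(x, r) = 725/6 (B(x, r) = -2900/(-24) = -2900*(-1/24) = 725/6)
-B(T(12), M(3) + 610) = -1*725/6 = -725/6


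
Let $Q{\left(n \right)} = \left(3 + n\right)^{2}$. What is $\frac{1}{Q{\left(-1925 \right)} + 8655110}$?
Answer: $\frac{1}{12349194} \approx 8.0977 \cdot 10^{-8}$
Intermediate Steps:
$\frac{1}{Q{\left(-1925 \right)} + 8655110} = \frac{1}{\left(3 - 1925\right)^{2} + 8655110} = \frac{1}{\left(-1922\right)^{2} + 8655110} = \frac{1}{3694084 + 8655110} = \frac{1}{12349194}$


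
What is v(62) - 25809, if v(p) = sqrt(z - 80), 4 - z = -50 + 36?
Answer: -25809 + I*sqrt(62) ≈ -25809.0 + 7.874*I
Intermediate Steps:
z = 18 (z = 4 - (-50 + 36) = 4 - 1*(-14) = 4 + 14 = 18)
v(p) = I*sqrt(62) (v(p) = sqrt(18 - 80) = sqrt(-62) = I*sqrt(62))
v(62) - 25809 = I*sqrt(62) - 25809 = -25809 + I*sqrt(62)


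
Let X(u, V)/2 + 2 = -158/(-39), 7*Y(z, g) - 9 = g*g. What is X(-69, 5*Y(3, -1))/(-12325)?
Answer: -32/96135 ≈ -0.00033287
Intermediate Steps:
Y(z, g) = 9/7 + g²/7 (Y(z, g) = 9/7 + (g*g)/7 = 9/7 + g²/7)
X(u, V) = 160/39 (X(u, V) = -4 + 2*(-158/(-39)) = -4 + 2*(-158*(-1/39)) = -4 + 2*(158/39) = -4 + 316/39 = 160/39)
X(-69, 5*Y(3, -1))/(-12325) = (160/39)/(-12325) = (160/39)*(-1/12325) = -32/96135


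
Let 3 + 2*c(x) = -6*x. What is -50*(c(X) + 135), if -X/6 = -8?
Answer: 525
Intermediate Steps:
X = 48 (X = -6*(-8) = 48)
c(x) = -3/2 - 3*x (c(x) = -3/2 + (-6*x)/2 = -3/2 - 3*x)
-50*(c(X) + 135) = -50*((-3/2 - 3*48) + 135) = -50*((-3/2 - 144) + 135) = -50*(-291/2 + 135) = -50*(-21/2) = 525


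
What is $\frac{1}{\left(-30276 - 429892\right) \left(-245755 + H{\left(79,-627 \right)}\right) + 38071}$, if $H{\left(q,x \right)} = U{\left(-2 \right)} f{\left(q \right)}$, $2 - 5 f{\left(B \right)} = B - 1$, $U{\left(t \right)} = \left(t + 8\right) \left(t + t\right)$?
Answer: $\frac{5}{564603778123} \approx 8.8558 \cdot 10^{-12}$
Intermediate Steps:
$U{\left(t \right)} = 2 t \left(8 + t\right)$ ($U{\left(t \right)} = \left(8 + t\right) 2 t = 2 t \left(8 + t\right)$)
$f{\left(B \right)} = \frac{3}{5} - \frac{B}{5}$ ($f{\left(B \right)} = \frac{2}{5} - \frac{B - 1}{5} = \frac{2}{5} - \frac{-1 + B}{5} = \frac{2}{5} - \left(- \frac{1}{5} + \frac{B}{5}\right) = \frac{3}{5} - \frac{B}{5}$)
$H{\left(q,x \right)} = - \frac{72}{5} + \frac{24 q}{5}$ ($H{\left(q,x \right)} = 2 \left(-2\right) \left(8 - 2\right) \left(\frac{3}{5} - \frac{q}{5}\right) = 2 \left(-2\right) 6 \left(\frac{3}{5} - \frac{q}{5}\right) = - 24 \left(\frac{3}{5} - \frac{q}{5}\right) = - \frac{72}{5} + \frac{24 q}{5}$)
$\frac{1}{\left(-30276 - 429892\right) \left(-245755 + H{\left(79,-627 \right)}\right) + 38071} = \frac{1}{\left(-30276 - 429892\right) \left(-245755 + \left(- \frac{72}{5} + \frac{24}{5} \cdot 79\right)\right) + 38071} = \frac{1}{- 460168 \left(-245755 + \left(- \frac{72}{5} + \frac{1896}{5}\right)\right) + 38071} = \frac{1}{- 460168 \left(-245755 + \frac{1824}{5}\right) + 38071} = \frac{1}{\left(-460168\right) \left(- \frac{1226951}{5}\right) + 38071} = \frac{1}{\frac{564603587768}{5} + 38071} = \frac{1}{\frac{564603778123}{5}} = \frac{5}{564603778123}$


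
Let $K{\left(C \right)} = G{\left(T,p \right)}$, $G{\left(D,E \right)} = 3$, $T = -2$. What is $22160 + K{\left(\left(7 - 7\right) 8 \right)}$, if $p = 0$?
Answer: $22163$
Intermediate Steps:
$K{\left(C \right)} = 3$
$22160 + K{\left(\left(7 - 7\right) 8 \right)} = 22160 + 3 = 22163$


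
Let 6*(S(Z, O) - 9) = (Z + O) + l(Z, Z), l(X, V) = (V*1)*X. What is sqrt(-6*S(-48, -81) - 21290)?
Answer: I*sqrt(23519) ≈ 153.36*I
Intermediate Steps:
l(X, V) = V*X
S(Z, O) = 9 + O/6 + Z/6 + Z**2/6 (S(Z, O) = 9 + ((Z + O) + Z*Z)/6 = 9 + ((O + Z) + Z**2)/6 = 9 + (O + Z + Z**2)/6 = 9 + (O/6 + Z/6 + Z**2/6) = 9 + O/6 + Z/6 + Z**2/6)
sqrt(-6*S(-48, -81) - 21290) = sqrt(-6*(9 + (1/6)*(-81) + (1/6)*(-48) + (1/6)*(-48)**2) - 21290) = sqrt(-6*(9 - 27/2 - 8 + (1/6)*2304) - 21290) = sqrt(-6*(9 - 27/2 - 8 + 384) - 21290) = sqrt(-6*743/2 - 21290) = sqrt(-2229 - 21290) = sqrt(-23519) = I*sqrt(23519)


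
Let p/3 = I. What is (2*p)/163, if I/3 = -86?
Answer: -1548/163 ≈ -9.4969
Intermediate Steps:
I = -258 (I = 3*(-86) = -258)
p = -774 (p = 3*(-258) = -774)
(2*p)/163 = (2*(-774))/163 = -1548*1/163 = -1548/163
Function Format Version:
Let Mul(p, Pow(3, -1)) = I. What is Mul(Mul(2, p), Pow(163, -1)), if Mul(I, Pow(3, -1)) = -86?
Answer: Rational(-1548, 163) ≈ -9.4969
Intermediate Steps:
I = -258 (I = Mul(3, -86) = -258)
p = -774 (p = Mul(3, -258) = -774)
Mul(Mul(2, p), Pow(163, -1)) = Mul(Mul(2, -774), Pow(163, -1)) = Mul(-1548, Rational(1, 163)) = Rational(-1548, 163)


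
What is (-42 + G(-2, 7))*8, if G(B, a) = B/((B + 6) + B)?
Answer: -344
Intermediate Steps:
G(B, a) = B/(6 + 2*B) (G(B, a) = B/((6 + B) + B) = B/(6 + 2*B))
(-42 + G(-2, 7))*8 = (-42 + (1/2)*(-2)/(3 - 2))*8 = (-42 + (1/2)*(-2)/1)*8 = (-42 + (1/2)*(-2)*1)*8 = (-42 - 1)*8 = -43*8 = -344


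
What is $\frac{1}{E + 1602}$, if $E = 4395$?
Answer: $\frac{1}{5997} \approx 0.00016675$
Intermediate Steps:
$\frac{1}{E + 1602} = \frac{1}{4395 + 1602} = \frac{1}{5997}$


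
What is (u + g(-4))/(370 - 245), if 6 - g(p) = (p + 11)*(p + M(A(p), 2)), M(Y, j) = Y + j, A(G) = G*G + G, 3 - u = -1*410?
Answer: 349/125 ≈ 2.7920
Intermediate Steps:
u = 413 (u = 3 - (-1)*410 = 3 - 1*(-410) = 3 + 410 = 413)
A(G) = G + G² (A(G) = G² + G = G + G²)
g(p) = 6 - (11 + p)*(2 + p + p*(1 + p)) (g(p) = 6 - (p + 11)*(p + (p*(1 + p) + 2)) = 6 - (11 + p)*(p + (2 + p*(1 + p))) = 6 - (11 + p)*(2 + p + p*(1 + p)))
(u + g(-4))/(370 - 245) = (413 + (-16 - 1*(-4)³ - 24*(-4) - 13*(-4)²))/(370 - 245) = (413 + (-16 - 1*(-64) + 96 - 13*16))/125 = (413 + (-16 + 64 + 96 - 208))*(1/125) = (413 - 64)*(1/125) = 349*(1/125) = 349/125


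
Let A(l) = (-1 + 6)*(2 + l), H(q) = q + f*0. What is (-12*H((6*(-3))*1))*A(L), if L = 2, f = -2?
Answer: 4320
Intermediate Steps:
H(q) = q (H(q) = q - 2*0 = q + 0 = q)
A(l) = 10 + 5*l (A(l) = 5*(2 + l) = 10 + 5*l)
(-12*H((6*(-3))*1))*A(L) = (-12*6*(-3))*(10 + 5*2) = (-(-216))*(10 + 10) = -12*(-18)*20 = 216*20 = 4320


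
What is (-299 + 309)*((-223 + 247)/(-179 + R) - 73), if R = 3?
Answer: -8045/11 ≈ -731.36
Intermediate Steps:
(-299 + 309)*((-223 + 247)/(-179 + R) - 73) = (-299 + 309)*((-223 + 247)/(-179 + 3) - 73) = 10*(24/(-176) - 73) = 10*(24*(-1/176) - 73) = 10*(-3/22 - 73) = 10*(-1609/22) = -8045/11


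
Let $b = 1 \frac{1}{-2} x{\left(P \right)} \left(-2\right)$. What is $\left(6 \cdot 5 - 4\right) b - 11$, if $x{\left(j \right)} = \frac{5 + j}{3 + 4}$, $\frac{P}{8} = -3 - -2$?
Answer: $- \frac{155}{7} \approx -22.143$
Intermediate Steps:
$P = -8$ ($P = 8 \left(-3 - -2\right) = 8 \left(-3 + 2\right) = 8 \left(-1\right) = -8$)
$x{\left(j \right)} = \frac{5}{7} + \frac{j}{7}$ ($x{\left(j \right)} = \frac{5 + j}{7} = \left(5 + j\right) \frac{1}{7} = \frac{5}{7} + \frac{j}{7}$)
$b = - \frac{3}{7}$ ($b = 1 \frac{1}{-2} \left(\frac{5}{7} + \frac{1}{7} \left(-8\right)\right) \left(-2\right) = 1 \left(- \frac{1}{2}\right) \left(\frac{5}{7} - \frac{8}{7}\right) \left(-2\right) = \left(- \frac{1}{2}\right) \left(- \frac{3}{7}\right) \left(-2\right) = \frac{3}{14} \left(-2\right) = - \frac{3}{7} \approx -0.42857$)
$\left(6 \cdot 5 - 4\right) b - 11 = \left(6 \cdot 5 - 4\right) \left(- \frac{3}{7}\right) - 11 = \left(30 - 4\right) \left(- \frac{3}{7}\right) - 11 = 26 \left(- \frac{3}{7}\right) - 11 = - \frac{78}{7} - 11 = - \frac{155}{7}$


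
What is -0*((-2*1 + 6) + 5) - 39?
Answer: -39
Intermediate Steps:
-0*((-2*1 + 6) + 5) - 39 = -0*((-2 + 6) + 5) - 39 = -0*(4 + 5) - 39 = -0*9 - 39 = -27*0 - 39 = 0 - 39 = -39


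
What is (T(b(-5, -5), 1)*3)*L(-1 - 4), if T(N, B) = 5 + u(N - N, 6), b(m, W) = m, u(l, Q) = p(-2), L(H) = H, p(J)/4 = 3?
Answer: -255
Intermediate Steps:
p(J) = 12 (p(J) = 4*3 = 12)
u(l, Q) = 12
T(N, B) = 17 (T(N, B) = 5 + 12 = 17)
(T(b(-5, -5), 1)*3)*L(-1 - 4) = (17*3)*(-1 - 4) = 51*(-5) = -255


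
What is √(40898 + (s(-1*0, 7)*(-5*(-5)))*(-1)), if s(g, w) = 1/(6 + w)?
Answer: √6911437/13 ≈ 202.23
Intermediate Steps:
√(40898 + (s(-1*0, 7)*(-5*(-5)))*(-1)) = √(40898 + ((-5*(-5))/(6 + 7))*(-1)) = √(40898 + (25/13)*(-1)) = √(40898 - 25/13) = √(531649/13) = √6911437/13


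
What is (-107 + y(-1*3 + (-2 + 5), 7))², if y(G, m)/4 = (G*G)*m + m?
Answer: 6241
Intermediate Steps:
y(G, m) = 4*m + 4*m*G² (y(G, m) = 4*((G*G)*m + m) = 4*(G²*m + m) = 4*(m*G² + m) = 4*(m + m*G²) = 4*m + 4*m*G²)
(-107 + y(-1*3 + (-2 + 5), 7))² = (-107 + 4*7*(1 + (-1*3 + (-2 + 5))²))² = (-107 + 4*7*(1 + (-3 + 3)²))² = (-107 + 4*7*(1 + 0²))² = (-107 + 4*7*(1 + 0))² = (-107 + 4*7*1)² = (-107 + 28)² = (-79)² = 6241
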